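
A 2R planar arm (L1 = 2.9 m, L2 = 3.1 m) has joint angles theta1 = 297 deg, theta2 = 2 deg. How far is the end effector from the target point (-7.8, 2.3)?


End effector via forward kinematics:
x = L1*cos(t1) + L2*cos(t1+t2) = 2.8195
y = L1*sin(t1) + L2*sin(t1+t2) = -5.2952
Distance to target:
d = sqrt((-7.8 - 2.8195)^2 + (2.3 - -5.2952)^2)
= sqrt(112.7734 + 57.6877)
= 13.0561 m


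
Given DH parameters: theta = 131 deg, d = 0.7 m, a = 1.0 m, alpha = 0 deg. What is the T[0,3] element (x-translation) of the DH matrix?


T[0,3] = a * cos(theta)
= 1.0 * cos(131 deg)
= 1.0 * -0.6561
= -0.6561


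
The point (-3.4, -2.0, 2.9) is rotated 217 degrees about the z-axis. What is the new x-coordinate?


Rotation about z-axis: x' = x*cos(theta) - y*sin(theta)
= -3.4 * -0.7986 - -2.0 * -0.6018
= 1.5117


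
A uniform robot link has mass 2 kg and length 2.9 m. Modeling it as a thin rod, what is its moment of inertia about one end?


I = (1/3) * m * L^2
= (1/3) * 2 * 2.9^2
= 0.333333 * 2 * 8.41
= 5.6067 kg*m^2


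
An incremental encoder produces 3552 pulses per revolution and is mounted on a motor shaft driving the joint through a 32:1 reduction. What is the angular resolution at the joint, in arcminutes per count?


counts per rev = 3552
effective counts at joint = 3552 * 32 = 113664
resolution = 360*60 / 113664
= 0.19 arcmin/count


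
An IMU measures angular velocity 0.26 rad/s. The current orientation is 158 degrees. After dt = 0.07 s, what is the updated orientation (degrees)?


delta_theta = w * dt = 0.26 * 0.07 = 0.0182 rad
= 1.0428 deg
theta_new = 158 + 1.0428 = 159.0428 deg


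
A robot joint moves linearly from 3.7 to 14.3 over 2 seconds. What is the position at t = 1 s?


s = t/T = 1/2 = 0.5
p(t) = p0 + (pf-p0)*s
= 3.7 + (14.3 - 3.7) * 0.5
= 9.0


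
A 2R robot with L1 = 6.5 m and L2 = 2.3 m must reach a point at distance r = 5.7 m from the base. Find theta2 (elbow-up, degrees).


cos(theta2) = (r^2 - L1^2 - L2^2) / (2*L1*L2)
cos(theta2) = (32.49 - 42.25 - 5.29) / 29.9
cos(theta2) = -0.503344
theta2 = 120.2215 degrees


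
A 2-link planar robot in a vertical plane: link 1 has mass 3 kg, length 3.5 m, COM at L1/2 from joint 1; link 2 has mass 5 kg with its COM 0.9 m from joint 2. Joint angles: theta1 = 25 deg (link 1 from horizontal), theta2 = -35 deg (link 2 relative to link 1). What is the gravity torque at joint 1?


Horizontal distance from joint 1 to link-1 COM:
  x_c1 = (L1/2)*cos(t1) = 1.75 * 0.9063 = 1.586 m
Horizontal distance from joint 1 to link-2 COM:
  x_c2 = L1*cos(t1) + Lc2*cos(t1+t2)
       = 3.5*0.9063 + 0.9*0.9848 = 4.0584 m
tau1 = m1*g*x_c1 + m2*g*x_c2
     = 3*9.81*1.586 + 5*9.81*4.0584
     = 46.6771 + 199.0647
     = 245.7418 Nm


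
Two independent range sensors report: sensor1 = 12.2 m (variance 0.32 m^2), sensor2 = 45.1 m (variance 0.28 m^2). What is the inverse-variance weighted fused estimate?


w1 = (1/var1) / (1/var1 + 1/var2)
   = 3.125 / (3.125 + 3.5714) = 0.4667
w2 = 1 - w1 = 0.5333
fused = w1*s1 + w2*s2 = 5.6933 + 24.0533
= 29.7467 m


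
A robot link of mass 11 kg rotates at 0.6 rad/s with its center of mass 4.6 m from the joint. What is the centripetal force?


F = m * omega^2 * r
= 11 * 0.6^2 * 4.6
= 11 * 0.36 * 4.6
= 18.216 N


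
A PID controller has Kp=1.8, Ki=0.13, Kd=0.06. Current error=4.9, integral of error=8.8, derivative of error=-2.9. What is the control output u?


u = Kp*e + Ki*int(e) + Kd*de/dt
= 1.8*4.9 + 0.13*8.8 + 0.06*(-2.9)
= 8.82 + 1.144 + -0.174
= 9.79


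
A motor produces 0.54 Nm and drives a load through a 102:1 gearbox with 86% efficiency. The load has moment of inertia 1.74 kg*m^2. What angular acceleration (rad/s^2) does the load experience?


tau_out = tau_motor * N * eta
= 0.54 * 102 * 0.86 = 47.3688 Nm
alpha = tau_out / I = 47.3688 / 1.74
= 27.2234 rad/s^2


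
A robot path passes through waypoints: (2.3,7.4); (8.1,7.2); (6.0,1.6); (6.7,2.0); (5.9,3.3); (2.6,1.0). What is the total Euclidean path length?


Segment lengths:
  seg1 = sqrt((5.8)^2 + (-0.2)^2) = 5.8034
  seg2 = sqrt((-2.1)^2 + (-5.6)^2) = 5.9808
  seg3 = sqrt((0.7)^2 + (0.4)^2) = 0.8062
  seg4 = sqrt((-0.8)^2 + (1.3)^2) = 1.5264
  seg5 = sqrt((-3.3)^2 + (-2.3)^2) = 4.0224
Total = 18.1393


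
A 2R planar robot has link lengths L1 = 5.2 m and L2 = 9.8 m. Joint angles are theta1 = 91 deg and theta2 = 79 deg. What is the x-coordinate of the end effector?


Convert angles to radians: theta1 = 1.5882, theta2 = 1.3788
x = L1*cos(theta1) + L2*cos(theta1+theta2)
x = -0.0908 + -9.6511
x = -9.7419


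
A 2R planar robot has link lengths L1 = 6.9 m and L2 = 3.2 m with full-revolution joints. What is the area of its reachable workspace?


r_max = L1 + L2 = 10.1 m
r_min = |L1 - L2| = 3.7 m
Area = pi*(r_max^2 - r_min^2)
= pi*(102.01 - 13.69)
= pi * 88.32
= 277.4655 m^2


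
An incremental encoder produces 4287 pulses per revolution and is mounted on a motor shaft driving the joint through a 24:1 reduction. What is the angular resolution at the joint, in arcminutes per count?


counts per rev = 4287
effective counts at joint = 4287 * 24 = 102888
resolution = 360*60 / 102888
= 0.2099 arcmin/count


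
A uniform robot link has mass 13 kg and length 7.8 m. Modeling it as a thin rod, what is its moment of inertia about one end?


I = (1/3) * m * L^2
= (1/3) * 13 * 7.8^2
= 0.333333 * 13 * 60.84
= 263.64 kg*m^2


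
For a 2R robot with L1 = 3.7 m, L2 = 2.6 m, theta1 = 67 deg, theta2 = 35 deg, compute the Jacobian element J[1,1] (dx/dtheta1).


J[1,1] = -L1*sin(t1) - L2*sin(t1+t2)
= -3.7*sin(67) - 2.6*sin(102)
= -5.9491


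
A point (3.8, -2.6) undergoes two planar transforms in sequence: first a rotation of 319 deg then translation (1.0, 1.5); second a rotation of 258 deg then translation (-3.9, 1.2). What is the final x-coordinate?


After transform 1:
x1 = cos(319)*3.8 - sin(319)*-2.6 + 1.0 = 2.1621
y1 = sin(319)*3.8 + cos(319)*-2.6 + 1.5 = -2.9553
After transform 2:
x2 = cos(258)*2.1621 - sin(258)*-2.9553 + -3.9
= -7.2402


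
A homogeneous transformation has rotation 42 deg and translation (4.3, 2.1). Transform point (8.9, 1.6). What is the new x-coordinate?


x' = cos(theta)*px - sin(theta)*py + tx
= 0.7431*8.9 - 0.6691*1.6 + 4.3
= 9.8434


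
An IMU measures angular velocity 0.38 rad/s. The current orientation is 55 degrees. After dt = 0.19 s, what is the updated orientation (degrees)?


delta_theta = w * dt = 0.38 * 0.19 = 0.0722 rad
= 4.1368 deg
theta_new = 55 + 4.1368 = 59.1368 deg


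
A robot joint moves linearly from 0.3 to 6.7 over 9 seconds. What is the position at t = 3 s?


s = t/T = 3/9 = 0.3333
p(t) = p0 + (pf-p0)*s
= 0.3 + (6.7 - 0.3) * 0.3333
= 2.4333


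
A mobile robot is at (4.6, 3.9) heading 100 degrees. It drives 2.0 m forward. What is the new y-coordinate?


y_new = y0 + d*sin(theta)
= 3.9 + 2.0*sin(100)
= 3.9 + 1.9696
= 5.8696


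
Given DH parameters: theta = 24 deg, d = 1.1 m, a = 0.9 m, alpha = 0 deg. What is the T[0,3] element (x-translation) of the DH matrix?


T[0,3] = a * cos(theta)
= 0.9 * cos(24 deg)
= 0.9 * 0.9135
= 0.8222


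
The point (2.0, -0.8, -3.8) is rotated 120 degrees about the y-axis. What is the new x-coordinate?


Rotation about y-axis: x' = x*cos(theta) + z*sin(theta)
= 2.0 * -0.5 + -3.8 * 0.866
= -4.2909


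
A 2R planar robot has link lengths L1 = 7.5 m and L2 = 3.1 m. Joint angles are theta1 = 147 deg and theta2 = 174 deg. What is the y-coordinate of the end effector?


Convert angles to radians: theta1 = 2.5656, theta2 = 3.0369
y = L1*sin(theta1) + L2*sin(theta1+theta2)
y = 4.0848 + -1.9509
y = 2.1339


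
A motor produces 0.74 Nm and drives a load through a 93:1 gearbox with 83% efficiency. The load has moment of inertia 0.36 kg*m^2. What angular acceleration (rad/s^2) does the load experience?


tau_out = tau_motor * N * eta
= 0.74 * 93 * 0.83 = 57.1206 Nm
alpha = tau_out / I = 57.1206 / 0.36
= 158.6683 rad/s^2


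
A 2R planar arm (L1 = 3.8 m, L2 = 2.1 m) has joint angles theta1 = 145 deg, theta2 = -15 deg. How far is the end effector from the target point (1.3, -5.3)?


End effector via forward kinematics:
x = L1*cos(t1) + L2*cos(t1+t2) = -4.4626
y = L1*sin(t1) + L2*sin(t1+t2) = 3.7883
Distance to target:
d = sqrt((1.3 - -4.4626)^2 + (-5.3 - 3.7883)^2)
= sqrt(33.2079 + 82.5969)
= 10.7613 m


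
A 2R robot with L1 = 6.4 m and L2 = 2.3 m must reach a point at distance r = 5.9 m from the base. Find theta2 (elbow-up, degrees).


cos(theta2) = (r^2 - L1^2 - L2^2) / (2*L1*L2)
cos(theta2) = (34.81 - 40.96 - 5.29) / 29.44
cos(theta2) = -0.388587
theta2 = 112.8666 degrees


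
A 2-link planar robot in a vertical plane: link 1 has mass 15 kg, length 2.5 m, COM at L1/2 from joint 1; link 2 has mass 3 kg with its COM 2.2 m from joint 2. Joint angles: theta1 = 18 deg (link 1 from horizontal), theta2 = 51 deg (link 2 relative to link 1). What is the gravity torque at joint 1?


Horizontal distance from joint 1 to link-1 COM:
  x_c1 = (L1/2)*cos(t1) = 1.25 * 0.9511 = 1.1888 m
Horizontal distance from joint 1 to link-2 COM:
  x_c2 = L1*cos(t1) + Lc2*cos(t1+t2)
       = 2.5*0.9511 + 2.2*0.3584 = 3.1661 m
tau1 = m1*g*x_c1 + m2*g*x_c2
     = 15*9.81*1.1888 + 3*9.81*3.1661
     = 174.935 + 93.1769
     = 268.1118 Nm


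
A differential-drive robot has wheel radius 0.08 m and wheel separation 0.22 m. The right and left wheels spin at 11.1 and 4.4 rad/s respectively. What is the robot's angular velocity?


vR = r*wR = 0.08*11.1 = 0.888 m/s
vL = r*wL = 0.08*4.4 = 0.352 m/s
v = (vR+vL)/2 = 0.62 m/s
omega = (vR-vL)/L = 2.4364 rad/s
angular velocity = 2.4364 rad/s


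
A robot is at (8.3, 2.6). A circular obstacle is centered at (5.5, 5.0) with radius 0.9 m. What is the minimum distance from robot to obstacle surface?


center_dist = sqrt((8.3-5.5)^2 + (2.6-5.0)^2)
= sqrt(7.84 + 5.76)
= 3.6878
min_dist = center_dist - radius = 3.6878 - 0.9 = 2.7878 m


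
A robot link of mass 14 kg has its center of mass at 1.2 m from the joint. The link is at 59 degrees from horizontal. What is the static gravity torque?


tau = m*g*L*cos(angle)
= 14 * 9.81 * 1.2 * cos(59 deg)
= 14 * 9.81 * 1.2 * 0.515
= 84.8824 Nm


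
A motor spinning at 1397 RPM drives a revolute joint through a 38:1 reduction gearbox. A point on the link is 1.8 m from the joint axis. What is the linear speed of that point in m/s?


omega_motor = 1397 * 2*pi/60 = 146.2935 rad/s
omega_joint = omega_motor / 38 = 3.8498 rad/s
v = omega_joint * r = 3.8498 * 1.8
= 6.9297 m/s


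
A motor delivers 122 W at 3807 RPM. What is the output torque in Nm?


omega = 3807 * 2*pi/60 = 398.6681 rad/s
tau = P / omega = 122 / 398.6681
= 0.306 Nm


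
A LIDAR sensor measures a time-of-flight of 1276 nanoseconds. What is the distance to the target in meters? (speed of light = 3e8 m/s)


tof = 1276 ns = 1.276e-06 s
dist = c * tof / 2
= 3e8 * 1.276e-06 / 2
= 191.4 m


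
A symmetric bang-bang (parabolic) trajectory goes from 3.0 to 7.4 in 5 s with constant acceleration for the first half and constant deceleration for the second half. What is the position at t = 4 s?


Symmetric rest-to-rest: each phase covers (pf-p0)/2 in time T/2. 0.5*a*(T/2)^2 = (pf-p0)/2 => a = 4*(pf-p0)/T^2
a = 4*(7.4-3.0)/5^2 = 0.704
t = 4 is in the deceleration phase (t > T/2).
p = pf - 0.5*a*(T-t)^2 = 7.4 - 0.5*0.704*1^2
= 7.048


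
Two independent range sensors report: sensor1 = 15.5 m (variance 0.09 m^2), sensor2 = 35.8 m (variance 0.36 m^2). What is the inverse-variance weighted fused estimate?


w1 = (1/var1) / (1/var1 + 1/var2)
   = 11.1111 / (11.1111 + 2.7778) = 0.8
w2 = 1 - w1 = 0.2
fused = w1*s1 + w2*s2 = 12.4 + 7.16
= 19.56 m


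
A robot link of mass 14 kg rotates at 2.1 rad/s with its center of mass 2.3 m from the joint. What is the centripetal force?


F = m * omega^2 * r
= 14 * 2.1^2 * 2.3
= 14 * 4.41 * 2.3
= 142.002 N


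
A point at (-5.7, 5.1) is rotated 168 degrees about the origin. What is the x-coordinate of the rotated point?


x' = x*cos(theta) - y*sin(theta)
cos(168 deg) = -0.9781, sin(168 deg) = 0.2079
x' = -5.7 * -0.9781 - 5.1 * 0.2079
= 5.5754 - 1.0603
= 4.5151


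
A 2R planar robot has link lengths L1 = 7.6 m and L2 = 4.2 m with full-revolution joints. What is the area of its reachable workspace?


r_max = L1 + L2 = 11.8 m
r_min = |L1 - L2| = 3.4 m
Area = pi*(r_max^2 - r_min^2)
= pi*(139.24 - 11.56)
= pi * 127.68
= 401.1186 m^2


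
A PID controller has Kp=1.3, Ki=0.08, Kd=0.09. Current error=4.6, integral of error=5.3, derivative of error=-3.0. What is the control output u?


u = Kp*e + Ki*int(e) + Kd*de/dt
= 1.3*4.6 + 0.08*5.3 + 0.09*(-3.0)
= 5.98 + 0.424 + -0.27
= 6.134


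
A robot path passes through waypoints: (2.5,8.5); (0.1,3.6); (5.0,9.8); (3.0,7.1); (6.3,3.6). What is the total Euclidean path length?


Segment lengths:
  seg1 = sqrt((-2.4)^2 + (-4.9)^2) = 5.4562
  seg2 = sqrt((4.9)^2 + (6.2)^2) = 7.9025
  seg3 = sqrt((-2.0)^2 + (-2.7)^2) = 3.3601
  seg4 = sqrt((3.3)^2 + (-3.5)^2) = 4.8104
Total = 21.5292


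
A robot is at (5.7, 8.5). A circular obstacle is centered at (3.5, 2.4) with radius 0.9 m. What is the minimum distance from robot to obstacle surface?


center_dist = sqrt((5.7-3.5)^2 + (8.5-2.4)^2)
= sqrt(4.84 + 37.21)
= 6.4846
min_dist = center_dist - radius = 6.4846 - 0.9 = 5.5846 m


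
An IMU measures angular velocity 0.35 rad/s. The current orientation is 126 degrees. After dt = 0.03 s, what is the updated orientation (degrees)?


delta_theta = w * dt = 0.35 * 0.03 = 0.0105 rad
= 0.6016 deg
theta_new = 126 + 0.6016 = 126.6016 deg


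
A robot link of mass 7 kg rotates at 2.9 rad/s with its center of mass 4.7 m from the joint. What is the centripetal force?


F = m * omega^2 * r
= 7 * 2.9^2 * 4.7
= 7 * 8.41 * 4.7
= 276.689 N


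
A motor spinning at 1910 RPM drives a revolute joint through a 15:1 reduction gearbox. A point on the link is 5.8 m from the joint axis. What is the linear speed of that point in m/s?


omega_motor = 1910 * 2*pi/60 = 200.0147 rad/s
omega_joint = omega_motor / 15 = 13.3343 rad/s
v = omega_joint * r = 13.3343 * 5.8
= 77.339 m/s


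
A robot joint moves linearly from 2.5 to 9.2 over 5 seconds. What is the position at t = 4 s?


s = t/T = 4/5 = 0.8
p(t) = p0 + (pf-p0)*s
= 2.5 + (9.2 - 2.5) * 0.8
= 7.86


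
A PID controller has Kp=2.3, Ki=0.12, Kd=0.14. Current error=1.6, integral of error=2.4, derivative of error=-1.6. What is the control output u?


u = Kp*e + Ki*int(e) + Kd*de/dt
= 2.3*1.6 + 0.12*2.4 + 0.14*(-1.6)
= 3.68 + 0.288 + -0.224
= 3.744


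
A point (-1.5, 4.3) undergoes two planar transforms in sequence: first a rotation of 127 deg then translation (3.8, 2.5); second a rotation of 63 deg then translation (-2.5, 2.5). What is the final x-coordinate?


After transform 1:
x1 = cos(127)*-1.5 - sin(127)*4.3 + 3.8 = 1.2686
y1 = sin(127)*-1.5 + cos(127)*4.3 + 2.5 = -1.2858
After transform 2:
x2 = cos(63)*1.2686 - sin(63)*-1.2858 + -2.5
= -0.7785


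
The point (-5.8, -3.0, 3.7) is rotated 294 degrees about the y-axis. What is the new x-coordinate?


Rotation about y-axis: x' = x*cos(theta) + z*sin(theta)
= -5.8 * 0.4067 + 3.7 * -0.9135
= -5.7392


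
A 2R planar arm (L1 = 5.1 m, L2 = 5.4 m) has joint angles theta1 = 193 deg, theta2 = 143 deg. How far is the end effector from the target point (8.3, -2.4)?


End effector via forward kinematics:
x = L1*cos(t1) + L2*cos(t1+t2) = -0.0361
y = L1*sin(t1) + L2*sin(t1+t2) = -3.3436
Distance to target:
d = sqrt((8.3 - -0.0361)^2 + (-2.4 - -3.3436)^2)
= sqrt(69.4913 + 0.8904)
= 8.3894 m


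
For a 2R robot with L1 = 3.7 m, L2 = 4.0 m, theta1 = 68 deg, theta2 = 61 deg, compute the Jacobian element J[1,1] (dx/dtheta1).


J[1,1] = -L1*sin(t1) - L2*sin(t1+t2)
= -3.7*sin(68) - 4.0*sin(129)
= -6.5392


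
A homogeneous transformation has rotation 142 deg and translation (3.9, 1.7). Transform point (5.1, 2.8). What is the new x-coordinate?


x' = cos(theta)*px - sin(theta)*py + tx
= -0.788*5.1 - 0.6157*2.8 + 3.9
= -1.8427


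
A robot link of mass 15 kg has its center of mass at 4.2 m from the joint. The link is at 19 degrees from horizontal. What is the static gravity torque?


tau = m*g*L*cos(angle)
= 15 * 9.81 * 4.2 * cos(19 deg)
= 15 * 9.81 * 4.2 * 0.9455
= 584.3588 Nm


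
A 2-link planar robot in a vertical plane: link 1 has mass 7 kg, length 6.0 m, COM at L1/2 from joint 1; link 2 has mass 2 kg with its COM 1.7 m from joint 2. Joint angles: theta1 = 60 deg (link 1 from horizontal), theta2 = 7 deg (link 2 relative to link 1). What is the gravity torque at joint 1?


Horizontal distance from joint 1 to link-1 COM:
  x_c1 = (L1/2)*cos(t1) = 3.0 * 0.5 = 1.5 m
Horizontal distance from joint 1 to link-2 COM:
  x_c2 = L1*cos(t1) + Lc2*cos(t1+t2)
       = 6.0*0.5 + 1.7*0.3907 = 3.6642 m
tau1 = m1*g*x_c1 + m2*g*x_c2
     = 7*9.81*1.5 + 2*9.81*3.6642
     = 103.005 + 71.8924
     = 174.8974 Nm


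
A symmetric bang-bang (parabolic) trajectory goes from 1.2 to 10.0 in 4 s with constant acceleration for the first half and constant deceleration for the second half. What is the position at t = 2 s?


Symmetric rest-to-rest: each phase covers (pf-p0)/2 in time T/2. 0.5*a*(T/2)^2 = (pf-p0)/2 => a = 4*(pf-p0)/T^2
a = 4*(10.0-1.2)/4^2 = 2.2
t = 2 is in the acceleration phase (t <= T/2).
p = p0 + 0.5*a*t^2 = 1.2 + 0.5*2.2*2^2
= 5.6


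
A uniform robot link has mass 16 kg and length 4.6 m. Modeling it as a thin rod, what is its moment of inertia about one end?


I = (1/3) * m * L^2
= (1/3) * 16 * 4.6^2
= 0.333333 * 16 * 21.16
= 112.8533 kg*m^2


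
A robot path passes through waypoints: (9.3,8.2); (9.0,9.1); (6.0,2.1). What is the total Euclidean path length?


Segment lengths:
  seg1 = sqrt((-0.3)^2 + (0.9)^2) = 0.9487
  seg2 = sqrt((-3.0)^2 + (-7.0)^2) = 7.6158
Total = 8.5645


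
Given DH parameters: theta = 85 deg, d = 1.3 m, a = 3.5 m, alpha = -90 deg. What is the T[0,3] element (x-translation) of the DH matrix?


T[0,3] = a * cos(theta)
= 3.5 * cos(85 deg)
= 3.5 * 0.0872
= 0.305


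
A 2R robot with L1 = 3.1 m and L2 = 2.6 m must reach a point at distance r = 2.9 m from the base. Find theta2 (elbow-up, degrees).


cos(theta2) = (r^2 - L1^2 - L2^2) / (2*L1*L2)
cos(theta2) = (8.41 - 9.61 - 6.76) / 16.12
cos(theta2) = -0.493797
theta2 = 119.5904 degrees


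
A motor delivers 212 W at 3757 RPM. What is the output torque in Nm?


omega = 3757 * 2*pi/60 = 393.4321 rad/s
tau = P / omega = 212 / 393.4321
= 0.5388 Nm


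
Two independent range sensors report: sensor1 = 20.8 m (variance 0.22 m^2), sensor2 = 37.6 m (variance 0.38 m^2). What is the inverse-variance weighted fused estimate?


w1 = (1/var1) / (1/var1 + 1/var2)
   = 4.5455 / (4.5455 + 2.6316) = 0.6333
w2 = 1 - w1 = 0.3667
fused = w1*s1 + w2*s2 = 13.1733 + 13.7867
= 26.96 m


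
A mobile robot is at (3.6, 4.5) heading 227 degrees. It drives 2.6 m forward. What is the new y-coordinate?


y_new = y0 + d*sin(theta)
= 4.5 + 2.6*sin(227)
= 4.5 + -1.9015
= 2.5985


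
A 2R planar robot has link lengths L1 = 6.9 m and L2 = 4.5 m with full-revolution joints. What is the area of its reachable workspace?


r_max = L1 + L2 = 11.4 m
r_min = |L1 - L2| = 2.4 m
Area = pi*(r_max^2 - r_min^2)
= pi*(129.96 - 5.76)
= pi * 124.2
= 390.1858 m^2


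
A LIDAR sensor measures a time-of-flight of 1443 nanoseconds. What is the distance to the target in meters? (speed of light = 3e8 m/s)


tof = 1443 ns = 1.443e-06 s
dist = c * tof / 2
= 3e8 * 1.443e-06 / 2
= 216.45 m


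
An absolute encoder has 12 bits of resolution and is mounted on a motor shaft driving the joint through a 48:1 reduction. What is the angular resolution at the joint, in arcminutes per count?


counts = 2^12 = 4096
effective counts at joint = 4096 * 48 = 196608
resolution = 360*60 / 196608
= 0.1099 arcmin/count


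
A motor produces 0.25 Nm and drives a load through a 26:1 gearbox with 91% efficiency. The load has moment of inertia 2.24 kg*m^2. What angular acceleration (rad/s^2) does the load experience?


tau_out = tau_motor * N * eta
= 0.25 * 26 * 0.91 = 5.915 Nm
alpha = tau_out / I = 5.915 / 2.24
= 2.6406 rad/s^2


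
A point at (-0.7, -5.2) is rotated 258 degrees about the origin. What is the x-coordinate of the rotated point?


x' = x*cos(theta) - y*sin(theta)
cos(258 deg) = -0.2079, sin(258 deg) = -0.9781
x' = -0.7 * -0.2079 - -5.2 * -0.9781
= 0.1455 - 5.0864
= -4.9408


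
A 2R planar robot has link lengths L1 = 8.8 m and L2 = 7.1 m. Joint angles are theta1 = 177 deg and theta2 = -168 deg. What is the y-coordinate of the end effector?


Convert angles to radians: theta1 = 3.0892, theta2 = -2.9322
y = L1*sin(theta1) + L2*sin(theta1+theta2)
y = 0.4606 + 1.1107
y = 1.5712


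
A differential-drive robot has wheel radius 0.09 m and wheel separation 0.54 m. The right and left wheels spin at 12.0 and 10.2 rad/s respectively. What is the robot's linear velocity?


vR = r*wR = 0.09*12.0 = 1.08 m/s
vL = r*wL = 0.09*10.2 = 0.918 m/s
v = (vR+vL)/2 = 0.999 m/s
omega = (vR-vL)/L = 0.3 rad/s
linear velocity = 0.999 m/s


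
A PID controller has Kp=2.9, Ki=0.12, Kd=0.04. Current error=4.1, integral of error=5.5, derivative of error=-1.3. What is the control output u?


u = Kp*e + Ki*int(e) + Kd*de/dt
= 2.9*4.1 + 0.12*5.5 + 0.04*(-1.3)
= 11.89 + 0.66 + -0.052
= 12.498


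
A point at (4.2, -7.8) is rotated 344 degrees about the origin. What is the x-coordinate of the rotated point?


x' = x*cos(theta) - y*sin(theta)
cos(344 deg) = 0.9613, sin(344 deg) = -0.2756
x' = 4.2 * 0.9613 - -7.8 * -0.2756
= 4.0373 - 2.15
= 1.8873


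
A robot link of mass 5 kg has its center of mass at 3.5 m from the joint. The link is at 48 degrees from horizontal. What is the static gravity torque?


tau = m*g*L*cos(angle)
= 5 * 9.81 * 3.5 * cos(48 deg)
= 5 * 9.81 * 3.5 * 0.6691
= 114.873 Nm


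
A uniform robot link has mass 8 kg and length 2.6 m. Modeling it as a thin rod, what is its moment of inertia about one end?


I = (1/3) * m * L^2
= (1/3) * 8 * 2.6^2
= 0.333333 * 8 * 6.76
= 18.0267 kg*m^2


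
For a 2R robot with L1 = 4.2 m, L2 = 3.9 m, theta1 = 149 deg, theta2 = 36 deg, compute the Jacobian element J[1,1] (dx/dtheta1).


J[1,1] = -L1*sin(t1) - L2*sin(t1+t2)
= -4.2*sin(149) - 3.9*sin(185)
= -1.8233


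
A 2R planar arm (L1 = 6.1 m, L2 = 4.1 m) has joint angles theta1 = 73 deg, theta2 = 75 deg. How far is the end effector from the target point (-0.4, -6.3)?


End effector via forward kinematics:
x = L1*cos(t1) + L2*cos(t1+t2) = -1.6935
y = L1*sin(t1) + L2*sin(t1+t2) = 8.0061
Distance to target:
d = sqrt((-0.4 - -1.6935)^2 + (-6.3 - 8.0061)^2)
= sqrt(1.6732 + 204.6653)
= 14.3645 m


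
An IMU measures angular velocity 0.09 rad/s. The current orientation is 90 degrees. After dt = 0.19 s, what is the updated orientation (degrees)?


delta_theta = w * dt = 0.09 * 0.19 = 0.0171 rad
= 0.9798 deg
theta_new = 90 + 0.9798 = 90.9798 deg


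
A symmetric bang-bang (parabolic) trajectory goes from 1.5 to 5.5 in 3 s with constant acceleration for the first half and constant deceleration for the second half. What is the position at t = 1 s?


Symmetric rest-to-rest: each phase covers (pf-p0)/2 in time T/2. 0.5*a*(T/2)^2 = (pf-p0)/2 => a = 4*(pf-p0)/T^2
a = 4*(5.5-1.5)/3^2 = 1.7778
t = 1 is in the acceleration phase (t <= T/2).
p = p0 + 0.5*a*t^2 = 1.5 + 0.5*1.7778*1^2
= 2.3889


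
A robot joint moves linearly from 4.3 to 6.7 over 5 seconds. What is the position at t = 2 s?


s = t/T = 2/5 = 0.4
p(t) = p0 + (pf-p0)*s
= 4.3 + (6.7 - 4.3) * 0.4
= 5.26


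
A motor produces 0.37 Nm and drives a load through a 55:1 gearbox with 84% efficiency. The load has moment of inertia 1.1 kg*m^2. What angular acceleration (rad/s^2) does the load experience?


tau_out = tau_motor * N * eta
= 0.37 * 55 * 0.84 = 17.094 Nm
alpha = tau_out / I = 17.094 / 1.1
= 15.54 rad/s^2


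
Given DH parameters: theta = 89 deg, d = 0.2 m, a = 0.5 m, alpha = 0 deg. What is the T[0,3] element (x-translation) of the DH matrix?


T[0,3] = a * cos(theta)
= 0.5 * cos(89 deg)
= 0.5 * 0.0175
= 0.0087


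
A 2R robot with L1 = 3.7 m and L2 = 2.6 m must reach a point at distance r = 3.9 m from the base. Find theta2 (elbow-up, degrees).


cos(theta2) = (r^2 - L1^2 - L2^2) / (2*L1*L2)
cos(theta2) = (15.21 - 13.69 - 6.76) / 19.24
cos(theta2) = -0.272349
theta2 = 105.8041 degrees


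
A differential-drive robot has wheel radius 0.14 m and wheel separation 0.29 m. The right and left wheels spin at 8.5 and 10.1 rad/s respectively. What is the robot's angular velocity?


vR = r*wR = 0.14*8.5 = 1.19 m/s
vL = r*wL = 0.14*10.1 = 1.414 m/s
v = (vR+vL)/2 = 1.302 m/s
omega = (vR-vL)/L = -0.7724 rad/s
angular velocity = -0.7724 rad/s


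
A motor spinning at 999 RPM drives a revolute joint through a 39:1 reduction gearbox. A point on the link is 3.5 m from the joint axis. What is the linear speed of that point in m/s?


omega_motor = 999 * 2*pi/60 = 104.615 rad/s
omega_joint = omega_motor / 39 = 2.6824 rad/s
v = omega_joint * r = 2.6824 * 3.5
= 9.3885 m/s


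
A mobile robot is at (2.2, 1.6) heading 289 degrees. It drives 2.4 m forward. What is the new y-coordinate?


y_new = y0 + d*sin(theta)
= 1.6 + 2.4*sin(289)
= 1.6 + -2.2692
= -0.6692


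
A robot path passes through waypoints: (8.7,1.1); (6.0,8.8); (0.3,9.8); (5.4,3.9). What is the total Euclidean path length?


Segment lengths:
  seg1 = sqrt((-2.7)^2 + (7.7)^2) = 8.1597
  seg2 = sqrt((-5.7)^2 + (1.0)^2) = 5.7871
  seg3 = sqrt((5.1)^2 + (-5.9)^2) = 7.7987
Total = 21.7454


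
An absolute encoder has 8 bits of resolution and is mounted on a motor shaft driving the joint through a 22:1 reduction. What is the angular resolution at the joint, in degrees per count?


counts = 2^8 = 256
effective counts at joint = 256 * 22 = 5632
resolution = 360 / 5632
= 0.0639 deg/count


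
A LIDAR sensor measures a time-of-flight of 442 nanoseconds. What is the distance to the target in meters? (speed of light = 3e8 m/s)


tof = 442 ns = 4.42e-07 s
dist = c * tof / 2
= 3e8 * 4.42e-07 / 2
= 66.3 m


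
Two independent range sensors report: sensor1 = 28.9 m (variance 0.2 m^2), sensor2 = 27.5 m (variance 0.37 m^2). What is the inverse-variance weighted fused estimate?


w1 = (1/var1) / (1/var1 + 1/var2)
   = 5.0 / (5.0 + 2.7027) = 0.6491
w2 = 1 - w1 = 0.3509
fused = w1*s1 + w2*s2 = 18.7596 + 9.6491
= 28.4088 m


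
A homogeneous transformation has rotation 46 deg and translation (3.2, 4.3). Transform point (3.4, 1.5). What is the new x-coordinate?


x' = cos(theta)*px - sin(theta)*py + tx
= 0.6947*3.4 - 0.7193*1.5 + 3.2
= 4.4828


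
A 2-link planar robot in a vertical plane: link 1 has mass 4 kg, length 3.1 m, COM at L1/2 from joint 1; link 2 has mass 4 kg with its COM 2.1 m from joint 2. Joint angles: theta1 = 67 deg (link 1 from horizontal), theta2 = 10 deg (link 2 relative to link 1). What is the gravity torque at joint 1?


Horizontal distance from joint 1 to link-1 COM:
  x_c1 = (L1/2)*cos(t1) = 1.55 * 0.3907 = 0.6056 m
Horizontal distance from joint 1 to link-2 COM:
  x_c2 = L1*cos(t1) + Lc2*cos(t1+t2)
       = 3.1*0.3907 + 2.1*0.225 = 1.6837 m
tau1 = m1*g*x_c1 + m2*g*x_c2
     = 4*9.81*0.6056 + 4*9.81*1.6837
     = 23.765 + 66.067
     = 89.832 Nm


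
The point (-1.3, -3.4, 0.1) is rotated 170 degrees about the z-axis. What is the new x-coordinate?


Rotation about z-axis: x' = x*cos(theta) - y*sin(theta)
= -1.3 * -0.9848 - -3.4 * 0.1736
= 1.8707


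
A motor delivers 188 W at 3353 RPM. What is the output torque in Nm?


omega = 3353 * 2*pi/60 = 351.1253 rad/s
tau = P / omega = 188 / 351.1253
= 0.5354 Nm


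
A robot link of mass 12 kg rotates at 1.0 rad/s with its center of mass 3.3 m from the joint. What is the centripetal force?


F = m * omega^2 * r
= 12 * 1.0^2 * 3.3
= 12 * 1.0 * 3.3
= 39.6 N


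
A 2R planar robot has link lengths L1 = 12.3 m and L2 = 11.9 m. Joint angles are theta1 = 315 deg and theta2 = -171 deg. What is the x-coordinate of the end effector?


Convert angles to radians: theta1 = 5.4978, theta2 = -2.9845
x = L1*cos(theta1) + L2*cos(theta1+theta2)
x = 8.6974 + -9.6273
x = -0.9299


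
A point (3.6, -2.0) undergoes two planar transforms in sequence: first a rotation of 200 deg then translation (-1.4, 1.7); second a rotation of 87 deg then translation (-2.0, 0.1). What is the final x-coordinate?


After transform 1:
x1 = cos(200)*3.6 - sin(200)*-2.0 + -1.4 = -5.4669
y1 = sin(200)*3.6 + cos(200)*-2.0 + 1.7 = 2.3481
After transform 2:
x2 = cos(87)*-5.4669 - sin(87)*2.3481 + -2.0
= -4.631


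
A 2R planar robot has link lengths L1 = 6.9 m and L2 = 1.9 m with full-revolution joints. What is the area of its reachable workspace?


r_max = L1 + L2 = 8.8 m
r_min = |L1 - L2| = 5.0 m
Area = pi*(r_max^2 - r_min^2)
= pi*(77.44 - 25.0)
= pi * 52.44
= 164.7451 m^2


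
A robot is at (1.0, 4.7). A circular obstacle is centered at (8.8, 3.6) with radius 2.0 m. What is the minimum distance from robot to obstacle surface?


center_dist = sqrt((1.0-8.8)^2 + (4.7-3.6)^2)
= sqrt(60.84 + 1.21)
= 7.8772
min_dist = center_dist - radius = 7.8772 - 2.0 = 5.8772 m


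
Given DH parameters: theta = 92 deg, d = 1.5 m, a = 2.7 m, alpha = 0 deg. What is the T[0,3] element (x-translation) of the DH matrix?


T[0,3] = a * cos(theta)
= 2.7 * cos(92 deg)
= 2.7 * -0.0349
= -0.0942


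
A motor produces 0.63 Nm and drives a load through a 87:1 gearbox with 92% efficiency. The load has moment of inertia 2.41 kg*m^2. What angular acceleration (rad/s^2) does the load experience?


tau_out = tau_motor * N * eta
= 0.63 * 87 * 0.92 = 50.4252 Nm
alpha = tau_out / I = 50.4252 / 2.41
= 20.9233 rad/s^2


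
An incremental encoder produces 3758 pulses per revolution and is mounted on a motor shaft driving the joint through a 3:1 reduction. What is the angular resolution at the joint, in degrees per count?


counts per rev = 3758
effective counts at joint = 3758 * 3 = 11274
resolution = 360 / 11274
= 0.0319 deg/count


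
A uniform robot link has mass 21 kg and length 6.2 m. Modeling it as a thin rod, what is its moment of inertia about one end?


I = (1/3) * m * L^2
= (1/3) * 21 * 6.2^2
= 0.333333 * 21 * 38.44
= 269.08 kg*m^2


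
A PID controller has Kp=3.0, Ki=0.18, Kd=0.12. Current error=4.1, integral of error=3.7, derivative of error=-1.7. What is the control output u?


u = Kp*e + Ki*int(e) + Kd*de/dt
= 3.0*4.1 + 0.18*3.7 + 0.12*(-1.7)
= 12.3 + 0.666 + -0.204
= 12.762


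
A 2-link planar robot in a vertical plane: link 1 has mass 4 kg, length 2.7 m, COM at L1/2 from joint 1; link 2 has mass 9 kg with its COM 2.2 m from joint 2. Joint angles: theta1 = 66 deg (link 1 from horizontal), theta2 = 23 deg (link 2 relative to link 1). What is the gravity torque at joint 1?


Horizontal distance from joint 1 to link-1 COM:
  x_c1 = (L1/2)*cos(t1) = 1.35 * 0.4067 = 0.5491 m
Horizontal distance from joint 1 to link-2 COM:
  x_c2 = L1*cos(t1) + Lc2*cos(t1+t2)
       = 2.7*0.4067 + 2.2*0.0175 = 1.1366 m
tau1 = m1*g*x_c1 + m2*g*x_c2
     = 4*9.81*0.5491 + 9*9.81*1.1366
     = 21.5465 + 100.349
     = 121.8955 Nm


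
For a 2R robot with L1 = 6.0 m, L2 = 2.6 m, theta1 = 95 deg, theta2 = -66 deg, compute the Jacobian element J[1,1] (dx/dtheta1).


J[1,1] = -L1*sin(t1) - L2*sin(t1+t2)
= -6.0*sin(95) - 2.6*sin(29)
= -7.2377


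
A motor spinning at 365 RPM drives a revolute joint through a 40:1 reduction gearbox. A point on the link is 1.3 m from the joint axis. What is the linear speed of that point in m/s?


omega_motor = 365 * 2*pi/60 = 38.2227 rad/s
omega_joint = omega_motor / 40 = 0.9556 rad/s
v = omega_joint * r = 0.9556 * 1.3
= 1.2422 m/s


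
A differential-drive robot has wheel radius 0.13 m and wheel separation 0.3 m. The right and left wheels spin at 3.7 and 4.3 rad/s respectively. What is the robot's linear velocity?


vR = r*wR = 0.13*3.7 = 0.481 m/s
vL = r*wL = 0.13*4.3 = 0.559 m/s
v = (vR+vL)/2 = 0.52 m/s
omega = (vR-vL)/L = -0.26 rad/s
linear velocity = 0.52 m/s


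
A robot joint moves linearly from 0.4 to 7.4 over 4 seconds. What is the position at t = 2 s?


s = t/T = 2/4 = 0.5
p(t) = p0 + (pf-p0)*s
= 0.4 + (7.4 - 0.4) * 0.5
= 3.9


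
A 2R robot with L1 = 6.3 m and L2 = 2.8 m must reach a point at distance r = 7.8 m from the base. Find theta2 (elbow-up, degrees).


cos(theta2) = (r^2 - L1^2 - L2^2) / (2*L1*L2)
cos(theta2) = (60.84 - 39.69 - 7.84) / 35.28
cos(theta2) = 0.377268
theta2 = 67.8355 degrees


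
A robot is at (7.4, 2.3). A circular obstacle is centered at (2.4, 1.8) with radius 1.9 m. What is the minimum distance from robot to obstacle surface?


center_dist = sqrt((7.4-2.4)^2 + (2.3-1.8)^2)
= sqrt(25.0 + 0.25)
= 5.0249
min_dist = center_dist - radius = 5.0249 - 1.9 = 3.1249 m


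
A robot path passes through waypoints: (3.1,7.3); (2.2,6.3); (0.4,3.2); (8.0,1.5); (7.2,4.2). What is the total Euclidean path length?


Segment lengths:
  seg1 = sqrt((-0.9)^2 + (-1.0)^2) = 1.3454
  seg2 = sqrt((-1.8)^2 + (-3.1)^2) = 3.5847
  seg3 = sqrt((7.6)^2 + (-1.7)^2) = 7.7878
  seg4 = sqrt((-0.8)^2 + (2.7)^2) = 2.816
Total = 15.5339


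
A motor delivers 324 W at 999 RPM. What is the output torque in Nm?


omega = 999 * 2*pi/60 = 104.615 rad/s
tau = P / omega = 324 / 104.615
= 3.0971 Nm


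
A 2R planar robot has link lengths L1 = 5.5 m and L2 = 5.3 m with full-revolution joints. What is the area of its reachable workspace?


r_max = L1 + L2 = 10.8 m
r_min = |L1 - L2| = 0.2 m
Area = pi*(r_max^2 - r_min^2)
= pi*(116.64 - 0.04)
= pi * 116.6
= 366.3097 m^2


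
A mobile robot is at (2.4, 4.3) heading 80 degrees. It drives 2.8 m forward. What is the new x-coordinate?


x_new = x0 + d*cos(theta)
= 2.4 + 2.8*cos(80)
= 2.4 + 0.4862
= 2.8862


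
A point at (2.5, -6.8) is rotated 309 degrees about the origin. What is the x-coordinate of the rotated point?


x' = x*cos(theta) - y*sin(theta)
cos(309 deg) = 0.6293, sin(309 deg) = -0.7771
x' = 2.5 * 0.6293 - -6.8 * -0.7771
= 1.5733 - 5.2846
= -3.7113


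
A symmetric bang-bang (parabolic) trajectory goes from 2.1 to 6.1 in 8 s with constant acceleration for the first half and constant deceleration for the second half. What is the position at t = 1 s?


Symmetric rest-to-rest: each phase covers (pf-p0)/2 in time T/2. 0.5*a*(T/2)^2 = (pf-p0)/2 => a = 4*(pf-p0)/T^2
a = 4*(6.1-2.1)/8^2 = 0.25
t = 1 is in the acceleration phase (t <= T/2).
p = p0 + 0.5*a*t^2 = 2.1 + 0.5*0.25*1^2
= 2.225


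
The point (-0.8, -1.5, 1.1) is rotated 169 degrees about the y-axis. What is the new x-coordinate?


Rotation about y-axis: x' = x*cos(theta) + z*sin(theta)
= -0.8 * -0.9816 + 1.1 * 0.1908
= 0.9952


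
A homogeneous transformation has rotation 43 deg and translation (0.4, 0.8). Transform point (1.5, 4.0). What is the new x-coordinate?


x' = cos(theta)*px - sin(theta)*py + tx
= 0.7314*1.5 - 0.682*4.0 + 0.4
= -1.231


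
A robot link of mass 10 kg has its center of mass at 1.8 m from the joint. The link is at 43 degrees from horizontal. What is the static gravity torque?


tau = m*g*L*cos(angle)
= 10 * 9.81 * 1.8 * cos(43 deg)
= 10 * 9.81 * 1.8 * 0.7314
= 129.1424 Nm


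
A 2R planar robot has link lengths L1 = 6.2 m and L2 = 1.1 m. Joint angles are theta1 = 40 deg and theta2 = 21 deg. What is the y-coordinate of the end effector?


Convert angles to radians: theta1 = 0.6981, theta2 = 0.3665
y = L1*sin(theta1) + L2*sin(theta1+theta2)
y = 3.9853 + 0.9621
y = 4.9474


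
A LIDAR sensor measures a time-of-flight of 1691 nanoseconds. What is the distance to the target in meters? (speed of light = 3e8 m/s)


tof = 1691 ns = 1.691e-06 s
dist = c * tof / 2
= 3e8 * 1.691e-06 / 2
= 253.65 m


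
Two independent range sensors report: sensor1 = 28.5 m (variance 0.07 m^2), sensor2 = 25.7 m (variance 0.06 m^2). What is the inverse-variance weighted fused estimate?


w1 = (1/var1) / (1/var1 + 1/var2)
   = 14.2857 / (14.2857 + 16.6667) = 0.4615
w2 = 1 - w1 = 0.5385
fused = w1*s1 + w2*s2 = 13.1538 + 13.8385
= 26.9923 m


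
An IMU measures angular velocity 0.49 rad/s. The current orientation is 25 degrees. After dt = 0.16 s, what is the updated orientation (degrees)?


delta_theta = w * dt = 0.49 * 0.16 = 0.0784 rad
= 4.492 deg
theta_new = 25 + 4.492 = 29.492 deg


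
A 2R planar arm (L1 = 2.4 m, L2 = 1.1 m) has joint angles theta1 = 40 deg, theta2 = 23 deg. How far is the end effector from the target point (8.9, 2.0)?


End effector via forward kinematics:
x = L1*cos(t1) + L2*cos(t1+t2) = 2.3379
y = L1*sin(t1) + L2*sin(t1+t2) = 2.5228
Distance to target:
d = sqrt((8.9 - 2.3379)^2 + (2.0 - 2.5228)^2)
= sqrt(43.0612 + 0.2733)
= 6.5829 m


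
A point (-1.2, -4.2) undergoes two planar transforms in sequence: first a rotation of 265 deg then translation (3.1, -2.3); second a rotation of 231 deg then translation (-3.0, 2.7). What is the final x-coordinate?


After transform 1:
x1 = cos(265)*-1.2 - sin(265)*-4.2 + 3.1 = -0.9794
y1 = sin(265)*-1.2 + cos(265)*-4.2 + -2.3 = -0.7385
After transform 2:
x2 = cos(231)*-0.9794 - sin(231)*-0.7385 + -3.0
= -2.9576


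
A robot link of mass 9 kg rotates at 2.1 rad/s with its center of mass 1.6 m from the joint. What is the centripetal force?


F = m * omega^2 * r
= 9 * 2.1^2 * 1.6
= 9 * 4.41 * 1.6
= 63.504 N


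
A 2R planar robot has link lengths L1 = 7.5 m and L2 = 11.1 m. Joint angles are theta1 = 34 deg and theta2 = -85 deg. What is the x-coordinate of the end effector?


Convert angles to radians: theta1 = 0.5934, theta2 = -1.4835
x = L1*cos(theta1) + L2*cos(theta1+theta2)
x = 6.2178 + 6.9855
x = 13.2032


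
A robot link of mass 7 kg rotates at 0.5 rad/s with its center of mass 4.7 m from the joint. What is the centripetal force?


F = m * omega^2 * r
= 7 * 0.5^2 * 4.7
= 7 * 0.25 * 4.7
= 8.225 N


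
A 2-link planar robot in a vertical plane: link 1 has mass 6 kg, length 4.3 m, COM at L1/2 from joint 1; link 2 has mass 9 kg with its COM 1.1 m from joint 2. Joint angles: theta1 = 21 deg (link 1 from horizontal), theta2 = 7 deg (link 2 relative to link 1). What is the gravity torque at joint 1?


Horizontal distance from joint 1 to link-1 COM:
  x_c1 = (L1/2)*cos(t1) = 2.15 * 0.9336 = 2.0072 m
Horizontal distance from joint 1 to link-2 COM:
  x_c2 = L1*cos(t1) + Lc2*cos(t1+t2)
       = 4.3*0.9336 + 1.1*0.8829 = 4.9856 m
tau1 = m1*g*x_c1 + m2*g*x_c2
     = 6*9.81*2.0072 + 9*9.81*4.9856
     = 118.1437 + 440.182
     = 558.3257 Nm


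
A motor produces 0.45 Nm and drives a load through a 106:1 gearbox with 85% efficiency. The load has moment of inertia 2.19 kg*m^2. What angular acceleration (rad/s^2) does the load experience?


tau_out = tau_motor * N * eta
= 0.45 * 106 * 0.85 = 40.545 Nm
alpha = tau_out / I = 40.545 / 2.19
= 18.5137 rad/s^2


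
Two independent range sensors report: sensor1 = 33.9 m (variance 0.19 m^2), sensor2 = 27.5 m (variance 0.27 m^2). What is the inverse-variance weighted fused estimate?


w1 = (1/var1) / (1/var1 + 1/var2)
   = 5.2632 / (5.2632 + 3.7037) = 0.587
w2 = 1 - w1 = 0.413
fused = w1*s1 + w2*s2 = 19.8978 + 11.3587
= 31.2565 m


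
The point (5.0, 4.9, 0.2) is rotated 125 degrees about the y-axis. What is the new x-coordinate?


Rotation about y-axis: x' = x*cos(theta) + z*sin(theta)
= 5.0 * -0.5736 + 0.2 * 0.8192
= -2.7041


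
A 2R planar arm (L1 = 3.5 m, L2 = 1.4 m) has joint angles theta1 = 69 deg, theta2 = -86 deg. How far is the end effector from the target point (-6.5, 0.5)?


End effector via forward kinematics:
x = L1*cos(t1) + L2*cos(t1+t2) = 2.5931
y = L1*sin(t1) + L2*sin(t1+t2) = 2.8582
Distance to target:
d = sqrt((-6.5 - 2.5931)^2 + (0.5 - 2.8582)^2)
= sqrt(82.6847 + 5.5612)
= 9.3939 m


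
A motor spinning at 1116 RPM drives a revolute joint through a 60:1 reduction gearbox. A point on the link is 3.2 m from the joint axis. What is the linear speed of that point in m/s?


omega_motor = 1116 * 2*pi/60 = 116.8672 rad/s
omega_joint = omega_motor / 60 = 1.9478 rad/s
v = omega_joint * r = 1.9478 * 3.2
= 6.2329 m/s
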